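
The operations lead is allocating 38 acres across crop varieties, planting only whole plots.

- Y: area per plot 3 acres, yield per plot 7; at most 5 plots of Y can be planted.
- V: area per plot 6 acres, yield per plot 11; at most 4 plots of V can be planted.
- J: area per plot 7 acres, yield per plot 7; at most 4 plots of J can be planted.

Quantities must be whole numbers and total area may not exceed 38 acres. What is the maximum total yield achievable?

This is a bounded integer knapsack.
Take 4×Y and 4×V: area 36 ≤ 38, yield 4·7 + 4·11 = 72.
No other integer combination yields more.

72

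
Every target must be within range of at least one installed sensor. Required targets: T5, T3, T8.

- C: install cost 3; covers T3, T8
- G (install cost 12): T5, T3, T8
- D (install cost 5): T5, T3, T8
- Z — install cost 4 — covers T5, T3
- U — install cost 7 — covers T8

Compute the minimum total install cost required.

5

This is a weighted set-cover instance.
The greedy cost-per-new-target heuristic would pick C and Z for 7, but a cheaper cover exists.
D alone covers T5, T3, T8 — every target.
Total install cost: 5.
No cover costs less than 5.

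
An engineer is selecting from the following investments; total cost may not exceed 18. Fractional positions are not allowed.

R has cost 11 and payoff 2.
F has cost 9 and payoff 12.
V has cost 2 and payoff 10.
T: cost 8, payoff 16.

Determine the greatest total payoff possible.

28

Treat it as a binary knapsack problem.
Allowing fractional choices, the relaxed optimum would be about 36.7, but investments are indivisible.
V + T: cost 2 + 8 = 10 ≤ 18, payoff 10 + 16 = 26.
F + T: cost 9 + 8 = 17 ≤ 18, payoff 12 + 16 = 28.
F + V: cost 9 + 2 = 11 ≤ 18, payoff 12 + 10 = 22.
Best is F and T with total payoff 28.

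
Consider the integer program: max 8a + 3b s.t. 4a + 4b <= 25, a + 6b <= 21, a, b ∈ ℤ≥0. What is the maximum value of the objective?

48

Relaxing integrality, the LP optimum is 50.00 at (a,b) = (6.25, 0), which is not an integer point.
(a,b)=(6,0): 4·6+4·0=24≤25, 1·6+6·0=6≤21, objective 48.
(a,b)=(5,1): 4·5+4·1=24≤25, 1·5+6·1=11≤21, objective 43.
(a,b)=(5,0): 4·5+4·0=20≤25, 1·5+6·0=5≤21, objective 40.
No feasible integer point exceeds 48.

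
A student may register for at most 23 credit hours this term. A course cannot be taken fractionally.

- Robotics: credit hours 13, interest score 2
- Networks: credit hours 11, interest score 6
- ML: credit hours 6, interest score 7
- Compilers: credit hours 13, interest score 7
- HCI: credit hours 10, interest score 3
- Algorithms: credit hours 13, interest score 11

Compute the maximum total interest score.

18

Allowing fractional choices, the relaxed optimum would be about 20.2, but courses are indivisible.
ML + Algorithms: credit hours 6 + 13 = 19 ≤ 23, interest score 7 + 11 = 18.
ML + Compilers: credit hours 6 + 13 = 19 ≤ 23, interest score 7 + 7 = 14.
Best is ML and Algorithms with total interest score 18.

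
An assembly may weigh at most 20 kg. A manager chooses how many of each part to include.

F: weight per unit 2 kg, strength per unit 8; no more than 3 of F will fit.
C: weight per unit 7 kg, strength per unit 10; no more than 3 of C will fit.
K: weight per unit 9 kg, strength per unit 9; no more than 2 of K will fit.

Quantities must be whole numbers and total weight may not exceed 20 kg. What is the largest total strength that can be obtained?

Take 3×F and 2×C: weight 20 ≤ 20, strength 3·8 + 2·10 = 44.
F has the best ratio (8/2) and is taken to its limit of 3; remaining capacity is filled optimally with the others.

44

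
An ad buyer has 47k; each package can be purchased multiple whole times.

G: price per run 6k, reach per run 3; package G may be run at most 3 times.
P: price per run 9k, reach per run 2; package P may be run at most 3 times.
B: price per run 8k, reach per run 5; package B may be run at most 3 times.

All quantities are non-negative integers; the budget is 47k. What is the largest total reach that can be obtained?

3×G and 3×B: price 42 ≤ 47, reach 3·3 + 3·5 = 24.
2×G, 1×P, and 3×B: price 45 ≤ 47, reach 2·3 + 1·2 + 3·5 = 23.
Best is 24.

24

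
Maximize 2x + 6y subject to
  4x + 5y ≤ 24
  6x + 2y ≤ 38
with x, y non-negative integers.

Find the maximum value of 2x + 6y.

The continuous relaxation peaks at (0, 4.8) with value 28.80; rounding to a feasible lattice point costs some objective.
(x,y)=(1,4): 4·1+5·4=24≤24, 6·1+2·4=14≤38, objective 26.
(x,y)=(0,4): 4·0+5·4=20≤24, 6·0+2·4=8≤38, objective 24.
(x,y)=(2,3): 4·2+5·3=23≤24, 6·2+2·3=18≤38, objective 22.
(x,y)=(1,3): 4·1+5·3=19≤24, 6·1+2·3=12≤38, objective 20.
No feasible integer point exceeds 26.

26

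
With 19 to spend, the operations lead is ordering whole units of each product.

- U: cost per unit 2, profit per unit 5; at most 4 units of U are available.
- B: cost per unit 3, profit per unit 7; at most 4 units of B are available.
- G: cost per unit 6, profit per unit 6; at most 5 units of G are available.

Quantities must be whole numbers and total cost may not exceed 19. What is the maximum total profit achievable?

43

This is a bounded integer knapsack.
Take 3×U and 4×B: cost 18 ≤ 19, profit 3·5 + 4·7 = 43.
No other integer combination yields more.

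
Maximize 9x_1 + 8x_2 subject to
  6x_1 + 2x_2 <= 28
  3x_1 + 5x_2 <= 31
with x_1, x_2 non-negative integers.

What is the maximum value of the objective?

The continuous relaxation peaks at (3.25, 4.25) with value 63.25; rounding to a feasible lattice point costs some objective.
(x_1,x_2)=(3,4): 6·3+2·4=26≤28, 3·3+5·4=29≤31, objective 59.
(x_1,x_2)=(2,5): 6·2+2·5=22≤28, 3·2+5·5=31≤31, objective 58.
(x_1,x_2)=(3,3): 6·3+2·3=24≤28, 3·3+5·3=24≤31, objective 51.
(x_1,x_2)=(2,4): 6·2+2·4=20≤28, 3·2+5·4=26≤31, objective 50.
Maximum is 59 at (x_1,x_2)=(3,4).

59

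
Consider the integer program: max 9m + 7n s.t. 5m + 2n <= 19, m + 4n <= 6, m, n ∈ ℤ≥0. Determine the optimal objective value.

(m,n)=(3,0) is feasible, giving 27.
(m,n)=(2,1) is feasible, giving 25.
(m,n)=(2,0) is feasible, giving 18.
No feasible integer point exceeds 27.

27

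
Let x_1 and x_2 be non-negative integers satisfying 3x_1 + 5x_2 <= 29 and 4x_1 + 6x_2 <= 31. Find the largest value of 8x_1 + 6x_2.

56

(x_1,x_2)=(7,0) is feasible, giving 56.
(x_1,x_2)=(6,1) is feasible, giving 54.
(x_1,x_2)=(6,0) is feasible, giving 48.
No feasible integer point exceeds 56.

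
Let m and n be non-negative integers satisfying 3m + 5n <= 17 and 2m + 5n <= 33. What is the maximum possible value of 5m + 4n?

The continuous relaxation peaks at (5.67, 0) with value 28.33; rounding to a feasible lattice point costs some objective.
(m,n)=(5,0) is feasible, giving 25.
(m,n)=(4,1) is feasible, giving 24.
(m,n)=(4,0) is feasible, giving 20.
Maximum is 25 at (m,n)=(5,0).

25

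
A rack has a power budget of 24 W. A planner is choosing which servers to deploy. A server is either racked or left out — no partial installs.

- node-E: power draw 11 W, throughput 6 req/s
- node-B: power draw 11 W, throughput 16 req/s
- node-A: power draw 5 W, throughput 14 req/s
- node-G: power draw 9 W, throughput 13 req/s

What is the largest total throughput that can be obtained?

30

This is an integer program with binary decision variables.
Allowing fractional choices, the relaxed optimum would be about 41.6, but servers are indivisible.
node-B + node-G: power draw 11 + 9 = 20 ≤ 24, throughput 16 + 13 = 29.
node-A + node-G: power draw 5 + 9 = 14 ≤ 24, throughput 14 + 13 = 27.
node-B + node-A: power draw 11 + 5 = 16 ≤ 24, throughput 16 + 14 = 30.
Best is node-B and node-A with total throughput 30.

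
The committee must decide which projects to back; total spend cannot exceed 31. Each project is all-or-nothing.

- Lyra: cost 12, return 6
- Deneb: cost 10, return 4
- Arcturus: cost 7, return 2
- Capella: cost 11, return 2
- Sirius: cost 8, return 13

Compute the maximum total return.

23

Lyra + Capella + Sirius: cost 12 + 11 + 8 = 31 ≤ 31, return 6 + 2 + 13 = 21.
Lyra + Deneb + Sirius: cost 12 + 10 + 8 = 30 ≤ 31, return 6 + 4 + 13 = 23.
Lyra + Arcturus + Sirius: cost 12 + 7 + 8 = 27 ≤ 31, return 6 + 2 + 13 = 21.
Best is Lyra, Deneb, and Sirius with total return 23.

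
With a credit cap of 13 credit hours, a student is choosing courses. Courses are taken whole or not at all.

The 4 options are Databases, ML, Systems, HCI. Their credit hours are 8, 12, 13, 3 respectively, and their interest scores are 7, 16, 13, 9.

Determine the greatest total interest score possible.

Allowing fractional choices, the relaxed optimum would be about 22.3, but courses are indivisible.
ML: credit hours 12 ≤ 13, interest score 16.
Databases + HCI: credit hours 8 + 3 = 11 ≤ 13, interest score 7 + 9 = 16.
Systems: credit hours 13 ≤ 13, interest score 13.
The maximum interest score is 16; one optimal choice is Databases and HCI.

16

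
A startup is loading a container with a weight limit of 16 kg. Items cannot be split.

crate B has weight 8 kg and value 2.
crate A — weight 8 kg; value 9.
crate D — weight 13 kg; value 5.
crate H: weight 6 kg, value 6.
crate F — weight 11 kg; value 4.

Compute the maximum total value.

This is a 0-1 knapsack instance.
Take crate A and crate H: weight 8 + 6 = 14 ≤ 16, value 9 + 6 = 15.
No other feasible combination does better.

15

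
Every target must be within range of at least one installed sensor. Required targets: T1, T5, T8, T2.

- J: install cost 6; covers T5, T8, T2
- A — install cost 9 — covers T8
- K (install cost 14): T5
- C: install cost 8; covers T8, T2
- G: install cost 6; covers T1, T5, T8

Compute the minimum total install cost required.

Choose J and G: together they cover T1, T5, T8, T2 — every target.
Total install cost: 6 + 6 = 12.
No cover costs less than 12.

12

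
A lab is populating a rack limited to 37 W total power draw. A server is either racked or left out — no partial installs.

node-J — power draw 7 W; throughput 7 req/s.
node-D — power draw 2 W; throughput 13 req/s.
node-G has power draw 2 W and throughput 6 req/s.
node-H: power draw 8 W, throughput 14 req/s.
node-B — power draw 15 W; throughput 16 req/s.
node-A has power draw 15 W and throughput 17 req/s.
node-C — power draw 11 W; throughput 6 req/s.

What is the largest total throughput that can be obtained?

Allowing fractional choices, the relaxed optimum would be about 60.7, but servers are indivisible.
node-J + node-D + node-G + node-H + node-B: power draw 7 + 2 + 2 + 8 + 15 = 34 ≤ 37, throughput 7 + 13 + 6 + 14 + 16 = 56.
node-J + node-D + node-G + node-H + node-A: power draw 7 + 2 + 2 + 8 + 15 = 34 ≤ 37, throughput 7 + 13 + 6 + 14 + 17 = 57.
Best is node-J, node-D, node-G, node-H, and node-A with total throughput 57.

57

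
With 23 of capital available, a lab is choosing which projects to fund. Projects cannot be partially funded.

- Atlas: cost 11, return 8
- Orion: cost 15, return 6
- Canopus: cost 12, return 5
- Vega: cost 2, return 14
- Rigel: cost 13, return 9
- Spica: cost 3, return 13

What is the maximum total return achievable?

Take Vega, Rigel, and Spica: cost 2 + 13 + 3 = 18 ≤ 23, return 14 + 9 + 13 = 36.
No other feasible combination does better.

36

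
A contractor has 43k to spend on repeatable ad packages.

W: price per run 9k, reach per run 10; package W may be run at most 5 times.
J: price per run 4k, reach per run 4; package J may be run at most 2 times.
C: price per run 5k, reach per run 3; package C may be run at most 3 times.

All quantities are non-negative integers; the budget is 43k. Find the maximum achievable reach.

44

W has the best ratio (10/9); taking only W gives at most 4×10 = 40 (stopped by the price limit).
Mixing does better — 4×W and 1×J: price 40 ≤ 43, reach 4·10 + 1·4 = 44.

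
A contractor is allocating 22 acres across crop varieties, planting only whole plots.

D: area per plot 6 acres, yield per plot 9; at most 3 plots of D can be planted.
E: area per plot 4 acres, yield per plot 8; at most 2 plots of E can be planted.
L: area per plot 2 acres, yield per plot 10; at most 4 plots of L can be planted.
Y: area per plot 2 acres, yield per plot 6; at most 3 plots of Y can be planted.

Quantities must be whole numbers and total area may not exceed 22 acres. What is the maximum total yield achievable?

74

L has the best ratio (10/2); taking only L gives at most 4×10 = 40 (stopped by the supply cap of 4).
Mixing does better — 2×E, 4×L, and 3×Y: area 22 ≤ 22, yield 2·8 + 4·10 + 3·6 = 74.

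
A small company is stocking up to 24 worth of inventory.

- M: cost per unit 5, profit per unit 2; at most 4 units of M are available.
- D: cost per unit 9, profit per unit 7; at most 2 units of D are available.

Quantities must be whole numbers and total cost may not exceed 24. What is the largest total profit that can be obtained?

1×M and 2×D: cost 23 ≤ 24, profit 1·2 + 2·7 = 16.
2×D: cost 18 ≤ 24, profit 2·7 = 14.
Best is 16.

16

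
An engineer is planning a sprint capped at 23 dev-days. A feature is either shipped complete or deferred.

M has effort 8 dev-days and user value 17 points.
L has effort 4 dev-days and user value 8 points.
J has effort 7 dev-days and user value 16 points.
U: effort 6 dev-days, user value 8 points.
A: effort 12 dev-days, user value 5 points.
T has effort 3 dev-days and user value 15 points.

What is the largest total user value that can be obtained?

56

Take M, L, J, and T: effort 8 + 4 + 7 + 3 = 22 ≤ 23, user value 17 + 8 + 16 + 15 = 56.
No other feasible combination does better.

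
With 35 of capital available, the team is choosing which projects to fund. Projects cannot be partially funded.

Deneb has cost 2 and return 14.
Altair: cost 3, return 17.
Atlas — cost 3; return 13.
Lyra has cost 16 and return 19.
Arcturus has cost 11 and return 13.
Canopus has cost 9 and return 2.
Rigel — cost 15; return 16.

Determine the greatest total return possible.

76

Treat it as a binary knapsack problem.
Deneb + Altair + Atlas + Lyra + Arcturus: cost 2 + 3 + 3 + 16 + 11 = 35 ≤ 35, return 14 + 17 + 13 + 19 + 13 = 76.
Deneb + Altair + Atlas + Arcturus + Rigel: cost 2 + 3 + 3 + 11 + 15 = 34 ≤ 35, return 14 + 17 + 13 + 13 + 16 = 73.
Best is Deneb, Altair, Atlas, Lyra, and Arcturus with total return 76.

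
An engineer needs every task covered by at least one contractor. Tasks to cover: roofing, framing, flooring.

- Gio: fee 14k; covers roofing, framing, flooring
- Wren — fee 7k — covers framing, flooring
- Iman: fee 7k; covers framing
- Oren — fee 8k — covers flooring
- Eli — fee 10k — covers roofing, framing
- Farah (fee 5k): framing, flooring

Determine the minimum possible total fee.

The greedy cost-per-new-task heuristic would pick Farah and Eli for 15, but a cheaper cover exists.
Gio alone covers roofing, framing, flooring — every task.
Total fee: 14.
No cover costs less than 14.

14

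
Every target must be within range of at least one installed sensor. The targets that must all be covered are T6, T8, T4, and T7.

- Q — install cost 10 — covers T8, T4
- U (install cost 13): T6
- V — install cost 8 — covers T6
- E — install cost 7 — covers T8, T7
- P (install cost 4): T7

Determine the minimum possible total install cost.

22

This is a weighted set-cover instance.
Choose Q, V, and P: together they cover T6, T8, T4, T7 — every target.
Total install cost: 10 + 8 + 4 = 22.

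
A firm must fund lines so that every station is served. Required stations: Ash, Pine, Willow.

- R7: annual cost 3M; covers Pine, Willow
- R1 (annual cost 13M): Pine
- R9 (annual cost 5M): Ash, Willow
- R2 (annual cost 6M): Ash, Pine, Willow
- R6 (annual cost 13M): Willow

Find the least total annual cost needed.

6

The greedy cost-per-new-station heuristic would pick R7 and R9 for 8, but a cheaper cover exists.
R2 alone covers Ash, Pine, Willow — every station.
Total annual cost: 6.
No cover costs less than 6.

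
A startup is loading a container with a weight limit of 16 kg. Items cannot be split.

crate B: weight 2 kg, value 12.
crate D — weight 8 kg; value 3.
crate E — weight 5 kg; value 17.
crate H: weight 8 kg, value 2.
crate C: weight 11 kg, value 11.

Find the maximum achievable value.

32

Allowing fractional choices, the relaxed optimum would be about 38.0, but items are indivisible.
crate B + crate E + crate H: weight 2 + 5 + 8 = 15 ≤ 16, value 12 + 17 + 2 = 31.
crate B + crate D + crate E: weight 2 + 8 + 5 = 15 ≤ 16, value 12 + 3 + 17 = 32.
Best is crate B, crate D, and crate E with total value 32.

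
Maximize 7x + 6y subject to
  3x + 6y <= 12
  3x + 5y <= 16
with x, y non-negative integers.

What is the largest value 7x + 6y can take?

(x,y)=(4,0) is feasible, giving 28.
(x,y)=(3,0) is feasible, giving 21.
The best lattice point is (4,0), giving 28.

28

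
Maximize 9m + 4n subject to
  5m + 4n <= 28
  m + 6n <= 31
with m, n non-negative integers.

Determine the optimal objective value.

(m,n)=(5,0) is feasible, giving 45.
(m,n)=(4,1) is feasible, giving 40.
The best lattice point is (5,0), giving 45.

45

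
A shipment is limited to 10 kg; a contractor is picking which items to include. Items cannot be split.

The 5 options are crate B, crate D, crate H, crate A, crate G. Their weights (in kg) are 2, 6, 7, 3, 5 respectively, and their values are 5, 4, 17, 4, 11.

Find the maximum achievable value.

This is an integer program with binary decision variables.
crate B + crate H: weight 2 + 7 = 9 ≤ 10, value 5 + 17 = 22.
crate H + crate A: weight 7 + 3 = 10 ≤ 10, value 17 + 4 = 21.
Best is crate B and crate H with total value 22.

22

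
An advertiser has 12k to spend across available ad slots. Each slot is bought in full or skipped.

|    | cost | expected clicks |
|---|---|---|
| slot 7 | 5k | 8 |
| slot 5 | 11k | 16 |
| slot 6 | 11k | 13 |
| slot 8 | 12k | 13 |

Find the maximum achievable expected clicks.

Allowing fractional choices, the relaxed optimum would be about 18.2, but ad slots are indivisible.
slot 5: cost 11 ≤ 12, expected clicks 16.
slot 6: cost 11 ≤ 12, expected clicks 13.
Best is slot 5 with total expected clicks 16.

16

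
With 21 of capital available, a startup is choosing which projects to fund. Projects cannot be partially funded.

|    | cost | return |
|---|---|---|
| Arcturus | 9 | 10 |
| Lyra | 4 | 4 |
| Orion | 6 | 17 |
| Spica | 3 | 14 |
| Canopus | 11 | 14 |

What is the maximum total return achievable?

Take Orion, Spica, and Canopus: cost 6 + 3 + 11 = 20 ≤ 21, return 17 + 14 + 14 = 45.
No other feasible combination does better.

45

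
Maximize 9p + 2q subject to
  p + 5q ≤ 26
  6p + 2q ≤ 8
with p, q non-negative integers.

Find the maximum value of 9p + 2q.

(p,q)=(1,1): 1·1+5·1=6≤26, 6·1+2·1=8≤8, objective 11.
(p,q)=(1,0): 1·1+5·0=1≤26, 6·1+2·0=6≤8, objective 9.
(p,q)=(0,2): 1·0+5·2=10≤26, 6·0+2·2=4≤8, objective 4.
(p,q)=(0,1): 1·0+5·1=5≤26, 6·0+2·1=2≤8, objective 2.
Maximum is 11 at (p,q)=(1,1).

11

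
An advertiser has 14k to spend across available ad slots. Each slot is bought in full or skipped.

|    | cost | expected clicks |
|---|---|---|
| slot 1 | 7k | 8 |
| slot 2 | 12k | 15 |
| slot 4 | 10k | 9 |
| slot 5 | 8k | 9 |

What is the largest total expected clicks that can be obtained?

Allowing fractional choices, the relaxed optimum would be about 17.3, but ad slots are indivisible.
slot 4: cost 10 ≤ 14, expected clicks 9.
slot 5: cost 8 ≤ 14, expected clicks 9.
slot 2: cost 12 ≤ 14, expected clicks 15.
Best is slot 2 with total expected clicks 15.

15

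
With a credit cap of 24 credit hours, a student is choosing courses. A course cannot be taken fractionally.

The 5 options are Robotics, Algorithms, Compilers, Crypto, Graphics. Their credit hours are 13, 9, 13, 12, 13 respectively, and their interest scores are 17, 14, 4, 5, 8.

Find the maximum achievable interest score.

31

Take Robotics and Algorithms: credit hours 13 + 9 = 22 ≤ 24, interest score 17 + 14 = 31.
No other feasible combination does better.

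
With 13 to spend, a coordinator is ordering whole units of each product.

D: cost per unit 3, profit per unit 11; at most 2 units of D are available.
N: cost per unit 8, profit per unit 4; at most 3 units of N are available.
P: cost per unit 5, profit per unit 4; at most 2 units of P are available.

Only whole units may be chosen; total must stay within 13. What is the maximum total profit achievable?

2×D: cost 6 ≤ 13, profit 2·11 = 22.
2×D and 1×P: cost 11 ≤ 13, profit 2·11 + 1·4 = 26.
Best is 26.

26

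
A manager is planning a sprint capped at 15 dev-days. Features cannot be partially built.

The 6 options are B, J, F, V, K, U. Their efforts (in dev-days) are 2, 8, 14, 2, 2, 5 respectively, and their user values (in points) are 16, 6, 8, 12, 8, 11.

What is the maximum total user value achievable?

Allowing fractional choices, the relaxed optimum would be about 50.0, but features are indivisible.
B + V + K + U: effort 2 + 2 + 2 + 5 = 11 ≤ 15, user value 16 + 12 + 8 + 11 = 47.
B + J + V + K: effort 2 + 8 + 2 + 2 = 14 ≤ 15, user value 16 + 6 + 12 + 8 = 42.
B + V + U: effort 2 + 2 + 5 = 9 ≤ 15, user value 16 + 12 + 11 = 39.
Best is B, V, K, and U with total user value 47.

47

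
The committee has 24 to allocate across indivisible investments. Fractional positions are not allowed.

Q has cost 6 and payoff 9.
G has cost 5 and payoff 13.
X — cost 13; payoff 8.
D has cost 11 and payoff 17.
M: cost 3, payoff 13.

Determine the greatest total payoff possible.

43

Take G, D, and M: cost 5 + 11 + 3 = 19 ≤ 24, payoff 13 + 17 + 13 = 43.
No other feasible combination does better.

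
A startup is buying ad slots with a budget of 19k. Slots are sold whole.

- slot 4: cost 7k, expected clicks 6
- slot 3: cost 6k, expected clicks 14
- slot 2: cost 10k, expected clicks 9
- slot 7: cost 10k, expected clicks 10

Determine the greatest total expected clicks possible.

Allowing fractional choices, the relaxed optimum would be about 26.7, but ad slots are indivisible.
slot 4 + slot 3: cost 7 + 6 = 13 ≤ 19, expected clicks 6 + 14 = 20.
slot 3 + slot 7: cost 6 + 10 = 16 ≤ 19, expected clicks 14 + 10 = 24.
slot 3 + slot 2: cost 6 + 10 = 16 ≤ 19, expected clicks 14 + 9 = 23.
Best is slot 3 and slot 7 with total expected clicks 24.

24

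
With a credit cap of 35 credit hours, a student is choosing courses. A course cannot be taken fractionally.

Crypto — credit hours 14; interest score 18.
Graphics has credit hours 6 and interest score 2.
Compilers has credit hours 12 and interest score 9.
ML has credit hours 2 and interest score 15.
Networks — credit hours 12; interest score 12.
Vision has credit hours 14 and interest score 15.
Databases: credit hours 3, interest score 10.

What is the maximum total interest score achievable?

58

Allowing fractional choices, the relaxed optimum would be about 60.0, but courses are indivisible.
Crypto + ML + Vision + Databases: credit hours 14 + 2 + 14 + 3 = 33 ≤ 35, interest score 18 + 15 + 15 + 10 = 58.
Crypto + ML + Networks + Databases: credit hours 14 + 2 + 12 + 3 = 31 ≤ 35, interest score 18 + 15 + 12 + 10 = 55.
Best is Crypto, ML, Vision, and Databases with total interest score 58.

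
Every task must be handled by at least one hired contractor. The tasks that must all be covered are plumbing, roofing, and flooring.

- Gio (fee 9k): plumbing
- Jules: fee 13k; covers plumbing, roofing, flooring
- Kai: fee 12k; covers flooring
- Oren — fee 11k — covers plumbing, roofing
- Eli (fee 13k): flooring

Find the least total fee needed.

Jules alone covers plumbing, roofing, flooring — every task.
Total fee: 13.
No cover costs less than 13.

13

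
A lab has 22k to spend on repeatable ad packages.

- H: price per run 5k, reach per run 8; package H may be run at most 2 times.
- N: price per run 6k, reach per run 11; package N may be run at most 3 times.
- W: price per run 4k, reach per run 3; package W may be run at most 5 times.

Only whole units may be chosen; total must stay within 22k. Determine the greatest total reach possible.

38

N has the best ratio (11/6); taking only N gives at most 3×11 = 33 (stopped by the price limit).
Mixing does better — 2×H and 2×N: price 22 ≤ 22, reach 2·8 + 2·11 = 38.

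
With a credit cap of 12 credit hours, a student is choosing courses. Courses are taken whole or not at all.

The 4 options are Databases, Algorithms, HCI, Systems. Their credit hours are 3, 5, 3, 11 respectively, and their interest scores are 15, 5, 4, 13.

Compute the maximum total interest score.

Databases + HCI: credit hours 3 + 3 = 6 ≤ 12, interest score 15 + 4 = 19.
Databases + Algorithms + HCI: credit hours 3 + 5 + 3 = 11 ≤ 12, interest score 15 + 5 + 4 = 24.
Databases + Algorithms: credit hours 3 + 5 = 8 ≤ 12, interest score 15 + 5 = 20.
Best is Databases, Algorithms, and HCI with total interest score 24.

24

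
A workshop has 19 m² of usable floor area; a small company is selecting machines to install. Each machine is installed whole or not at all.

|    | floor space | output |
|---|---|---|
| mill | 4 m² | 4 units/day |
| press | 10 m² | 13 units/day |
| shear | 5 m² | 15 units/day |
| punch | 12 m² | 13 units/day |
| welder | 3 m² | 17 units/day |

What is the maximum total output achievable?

45

Treat it as a binary knapsack problem.
Allowing fractional choices, the relaxed optimum would be about 46.1, but machines are indivisible.
mill + press + welder: floor space 4 + 10 + 3 = 17 ≤ 19, output 4 + 13 + 17 = 34.
mill + shear + welder: floor space 4 + 5 + 3 = 12 ≤ 19, output 4 + 15 + 17 = 36.
press + shear + welder: floor space 10 + 5 + 3 = 18 ≤ 19, output 13 + 15 + 17 = 45.
Best is press, shear, and welder with total output 45.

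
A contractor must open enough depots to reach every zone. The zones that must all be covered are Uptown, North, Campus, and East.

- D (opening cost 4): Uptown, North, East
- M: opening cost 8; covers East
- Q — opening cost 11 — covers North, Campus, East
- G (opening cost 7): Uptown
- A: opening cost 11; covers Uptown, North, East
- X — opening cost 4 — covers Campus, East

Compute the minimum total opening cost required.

This is a weighted set-cover instance.
Choose D and X: together they cover Uptown, North, Campus, East — every zone.
Total opening cost: 4 + 4 = 8.
No cover costs less than 8.

8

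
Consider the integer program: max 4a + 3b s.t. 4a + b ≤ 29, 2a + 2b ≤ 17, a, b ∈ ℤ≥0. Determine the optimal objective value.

31

Relaxing integrality, the LP optimum is 32.33 at (a,b) = (6.83, 1.67), which is not an integer point.
(a,b)=(7,1): 4·7+1·1=29≤29, 2·7+2·1=16≤17, objective 31.
(a,b)=(6,2): 4·6+1·2=26≤29, 2·6+2·2=16≤17, objective 30.
(a,b)=(7,0): 4·7+1·0=28≤29, 2·7+2·0=14≤17, objective 28.
(a,b)=(6,1): 4·6+1·1=25≤29, 2·6+2·1=14≤17, objective 27.
Maximum is 31 at (a,b)=(7,1).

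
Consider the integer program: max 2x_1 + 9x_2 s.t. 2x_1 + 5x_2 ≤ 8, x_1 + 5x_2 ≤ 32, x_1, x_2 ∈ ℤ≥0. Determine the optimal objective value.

11

(x_1,x_2)=(1,1) is feasible, giving 11.
(x_1,x_2)=(0,1) is feasible, giving 9.
(x_1,x_2)=(2,0) is feasible, giving 4.
No feasible integer point exceeds 11.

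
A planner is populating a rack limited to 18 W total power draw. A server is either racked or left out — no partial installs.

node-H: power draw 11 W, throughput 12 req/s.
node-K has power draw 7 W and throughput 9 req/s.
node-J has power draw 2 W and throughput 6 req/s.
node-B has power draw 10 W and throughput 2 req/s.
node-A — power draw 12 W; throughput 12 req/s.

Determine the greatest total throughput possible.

Allowing fractional choices, the relaxed optimum would be about 24.8, but servers are indivisible.
node-H + node-K: power draw 11 + 7 = 18 ≤ 18, throughput 12 + 9 = 21.
node-H + node-J: power draw 11 + 2 = 13 ≤ 18, throughput 12 + 6 = 18.
node-J + node-A: power draw 2 + 12 = 14 ≤ 18, throughput 6 + 12 = 18.
Best is node-H and node-K with total throughput 21.

21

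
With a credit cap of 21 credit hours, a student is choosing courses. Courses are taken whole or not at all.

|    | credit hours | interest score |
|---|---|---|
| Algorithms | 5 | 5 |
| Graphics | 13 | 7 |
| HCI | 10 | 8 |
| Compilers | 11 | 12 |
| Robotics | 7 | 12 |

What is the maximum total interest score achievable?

This is a 0-1 knapsack instance.
Take Compilers and Robotics: credit hours 11 + 7 = 18 ≤ 21, interest score 12 + 12 = 24.
No other feasible combination does better.

24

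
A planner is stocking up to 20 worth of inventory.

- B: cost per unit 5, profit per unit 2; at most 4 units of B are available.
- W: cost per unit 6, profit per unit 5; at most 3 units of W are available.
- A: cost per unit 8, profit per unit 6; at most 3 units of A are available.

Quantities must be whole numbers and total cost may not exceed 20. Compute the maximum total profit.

16

2×W and 1×A: cost 20 ≤ 20, profit 2·5 + 1·6 = 16.
3×W: cost 18 ≤ 20, profit 3·5 = 15.
Best is 16.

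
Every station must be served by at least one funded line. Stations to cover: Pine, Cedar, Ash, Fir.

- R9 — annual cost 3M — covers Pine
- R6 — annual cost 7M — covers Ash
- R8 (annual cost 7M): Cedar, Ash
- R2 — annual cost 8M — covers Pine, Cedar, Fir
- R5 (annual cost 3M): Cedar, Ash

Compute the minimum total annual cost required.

Choose R2 and R5: together they cover Pine, Cedar, Ash, Fir — every station.
Total annual cost: 8 + 3 = 11.

11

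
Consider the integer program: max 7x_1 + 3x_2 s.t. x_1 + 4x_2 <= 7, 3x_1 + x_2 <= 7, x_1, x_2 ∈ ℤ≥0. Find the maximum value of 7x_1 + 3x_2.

(x_1,x_2)=(2,1): 1·2+4·1=6≤7, 3·2+1·1=7≤7, objective 17.
(x_1,x_2)=(2,0): 1·2+4·0=2≤7, 3·2+1·0=6≤7, objective 14.
(x_1,x_2)=(1,1): 1·1+4·1=5≤7, 3·1+1·1=4≤7, objective 10.
Maximum is 17 at (x_1,x_2)=(2,1).

17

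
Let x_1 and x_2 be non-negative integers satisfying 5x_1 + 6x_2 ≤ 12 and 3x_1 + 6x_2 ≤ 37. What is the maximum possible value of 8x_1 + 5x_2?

Relaxing integrality, the LP optimum is 19.20 at (x_1,x_2) = (2.4, 0), which is not an integer point.
(x_1,x_2)=(2,0): 5·2+6·0=10≤12, 3·2+6·0=6≤37, objective 16.
(x_1,x_2)=(1,1): 5·1+6·1=11≤12, 3·1+6·1=9≤37, objective 13.
(x_1,x_2)=(1,0): 5·1+6·0=5≤12, 3·1+6·0=3≤37, objective 8.
Maximum is 16 at (x_1,x_2)=(2,0).

16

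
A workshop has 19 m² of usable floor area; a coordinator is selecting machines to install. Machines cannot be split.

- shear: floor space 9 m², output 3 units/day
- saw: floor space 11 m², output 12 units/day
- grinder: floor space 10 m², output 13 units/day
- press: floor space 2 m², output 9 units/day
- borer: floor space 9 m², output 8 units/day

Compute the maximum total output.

Allowing fractional choices, the relaxed optimum would be about 29.6, but machines are indivisible.
grinder + borer: floor space 10 + 9 = 19 ≤ 19, output 13 + 8 = 21.
saw + press: floor space 11 + 2 = 13 ≤ 19, output 12 + 9 = 21.
grinder + press: floor space 10 + 2 = 12 ≤ 19, output 13 + 9 = 22.
Best is grinder and press with total output 22.

22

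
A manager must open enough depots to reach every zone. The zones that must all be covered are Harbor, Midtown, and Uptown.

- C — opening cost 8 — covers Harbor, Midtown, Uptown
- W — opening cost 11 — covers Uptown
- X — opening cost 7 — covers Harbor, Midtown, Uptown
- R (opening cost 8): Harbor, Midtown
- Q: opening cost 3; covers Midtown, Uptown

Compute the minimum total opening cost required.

7

X alone covers Harbor, Midtown, Uptown — every zone.
Total opening cost: 7.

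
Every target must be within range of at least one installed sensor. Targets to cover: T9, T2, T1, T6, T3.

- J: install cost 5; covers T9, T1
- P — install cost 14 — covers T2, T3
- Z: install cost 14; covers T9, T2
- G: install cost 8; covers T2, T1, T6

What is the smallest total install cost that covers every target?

Choose J, P, and G: together they cover T9, T2, T1, T6, T3 — every target.
Total install cost: 5 + 14 + 8 = 27.
No cover costs less than 27.

27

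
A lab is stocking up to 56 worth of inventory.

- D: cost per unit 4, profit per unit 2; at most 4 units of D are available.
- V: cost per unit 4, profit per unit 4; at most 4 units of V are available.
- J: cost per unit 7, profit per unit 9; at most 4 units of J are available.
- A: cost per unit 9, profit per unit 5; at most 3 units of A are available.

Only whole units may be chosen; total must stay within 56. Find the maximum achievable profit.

J has the best ratio (9/7); taking only J gives at most 4×9 = 36 (stopped by the supply cap of 4).
Mixing does better — 3×D, 4×V, and 4×J: cost 56 ≤ 56, profit 3·2 + 4·4 + 4·9 = 58.

58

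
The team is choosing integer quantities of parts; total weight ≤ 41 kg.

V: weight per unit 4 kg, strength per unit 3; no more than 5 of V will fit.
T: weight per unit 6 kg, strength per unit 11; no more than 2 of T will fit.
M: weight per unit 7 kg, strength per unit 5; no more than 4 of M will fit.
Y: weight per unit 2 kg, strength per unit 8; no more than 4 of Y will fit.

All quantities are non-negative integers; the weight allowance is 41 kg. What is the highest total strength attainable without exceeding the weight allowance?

69

Take 2×T, 3×M, and 4×Y: weight 41 ≤ 41, strength 2·11 + 3·5 + 4·8 = 69.
Y has the best ratio (8/2) and is taken to its limit of 4; remaining capacity is filled optimally with the others.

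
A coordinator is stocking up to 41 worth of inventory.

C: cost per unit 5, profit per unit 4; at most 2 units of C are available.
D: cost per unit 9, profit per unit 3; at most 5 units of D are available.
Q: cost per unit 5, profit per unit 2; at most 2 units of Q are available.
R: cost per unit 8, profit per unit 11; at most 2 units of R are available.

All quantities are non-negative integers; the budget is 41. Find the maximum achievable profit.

35

2×C, 1×D, 1×Q, and 2×R: cost 40 ≤ 41, profit 2·4 + 1·3 + 1·2 + 2·11 = 35.
2×C, 2×Q, and 2×R: cost 36 ≤ 41, profit 2·4 + 2·2 + 2·11 = 34.
Best is 35.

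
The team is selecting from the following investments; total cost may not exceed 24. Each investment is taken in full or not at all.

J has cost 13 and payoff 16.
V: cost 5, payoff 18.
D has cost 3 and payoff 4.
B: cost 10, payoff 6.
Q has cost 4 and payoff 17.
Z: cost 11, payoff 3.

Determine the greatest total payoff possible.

51

Allowing fractional choices, the relaxed optimum would be about 53.8, but investments are indivisible.
V + D + B + Q: cost 5 + 3 + 10 + 4 = 22 ≤ 24, payoff 18 + 4 + 6 + 17 = 45.
V + D + Q + Z: cost 5 + 3 + 4 + 11 = 23 ≤ 24, payoff 18 + 4 + 17 + 3 = 42.
J + V + Q: cost 13 + 5 + 4 = 22 ≤ 24, payoff 16 + 18 + 17 = 51.
Best is J, V, and Q with total payoff 51.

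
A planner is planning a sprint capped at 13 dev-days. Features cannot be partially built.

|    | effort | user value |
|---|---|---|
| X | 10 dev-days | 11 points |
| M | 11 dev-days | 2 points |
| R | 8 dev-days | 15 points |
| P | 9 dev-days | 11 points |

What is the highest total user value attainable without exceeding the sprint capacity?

15

Treat it as a binary knapsack problem.
Allowing fractional choices, the relaxed optimum would be about 21.1, but features are indivisible.
P: effort 9 ≤ 13, user value 11.
X: effort 10 ≤ 13, user value 11.
R: effort 8 ≤ 13, user value 15.
Best is R with total user value 15.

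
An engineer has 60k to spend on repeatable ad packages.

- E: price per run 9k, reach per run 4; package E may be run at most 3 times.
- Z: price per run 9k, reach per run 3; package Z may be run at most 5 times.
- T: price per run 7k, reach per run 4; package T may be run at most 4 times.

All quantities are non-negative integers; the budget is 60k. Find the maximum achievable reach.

28

T has the best ratio (4/7); taking only T gives at most 4×4 = 16 (stopped by the supply cap of 4).
Mixing does better — 3×E and 4×T: price 55 ≤ 60, reach 3·4 + 4·4 = 28.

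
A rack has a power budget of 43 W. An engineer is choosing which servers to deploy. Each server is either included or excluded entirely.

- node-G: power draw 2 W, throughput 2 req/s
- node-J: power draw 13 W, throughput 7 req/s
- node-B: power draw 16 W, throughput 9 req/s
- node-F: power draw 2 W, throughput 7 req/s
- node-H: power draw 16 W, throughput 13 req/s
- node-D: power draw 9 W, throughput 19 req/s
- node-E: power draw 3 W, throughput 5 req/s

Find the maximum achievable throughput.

51

This is an integer program with binary decision variables.
Allowing fractional choices, the relaxed optimum would be about 52.2, but servers are indivisible.
node-J + node-F + node-H + node-D + node-E: power draw 13 + 2 + 16 + 9 + 3 = 43 ≤ 43, throughput 7 + 7 + 13 + 19 + 5 = 51.
node-B + node-F + node-H + node-D: power draw 16 + 2 + 16 + 9 = 43 ≤ 43, throughput 9 + 7 + 13 + 19 = 48.
node-G + node-J + node-F + node-H + node-D: power draw 2 + 13 + 2 + 16 + 9 = 42 ≤ 43, throughput 2 + 7 + 7 + 13 + 19 = 48.
Best is node-J, node-F, node-H, node-D, and node-E with total throughput 51.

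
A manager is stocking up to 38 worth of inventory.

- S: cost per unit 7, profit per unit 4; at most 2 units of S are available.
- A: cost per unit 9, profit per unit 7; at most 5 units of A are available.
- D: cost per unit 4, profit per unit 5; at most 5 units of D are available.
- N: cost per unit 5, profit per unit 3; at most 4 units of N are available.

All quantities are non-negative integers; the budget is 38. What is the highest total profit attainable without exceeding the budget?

Take 2×A and 5×D: cost 38 ≤ 38, profit 2·7 + 5·5 = 39.
D has the best ratio (5/4) and is taken to its limit of 5; remaining capacity is filled optimally with the others.

39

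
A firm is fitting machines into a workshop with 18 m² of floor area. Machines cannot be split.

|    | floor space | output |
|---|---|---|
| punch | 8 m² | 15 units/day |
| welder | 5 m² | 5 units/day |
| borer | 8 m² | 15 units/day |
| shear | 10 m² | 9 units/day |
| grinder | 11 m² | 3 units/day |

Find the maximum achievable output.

30

Take punch and borer: floor space 8 + 8 = 16 ≤ 18, output 15 + 15 = 30.
No other feasible combination does better.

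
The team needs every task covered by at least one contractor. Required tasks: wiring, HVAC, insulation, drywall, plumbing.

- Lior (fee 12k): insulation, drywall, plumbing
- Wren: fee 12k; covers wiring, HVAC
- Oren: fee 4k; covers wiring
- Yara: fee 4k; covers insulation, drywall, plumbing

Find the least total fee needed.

16

The greedy cost-per-new-task heuristic would pick Yara, Oren, and Wren for 20, but a cheaper cover exists.
Choose Wren and Yara: together they cover wiring, HVAC, insulation, drywall, plumbing — every task.
Total fee: 12 + 4 = 16.
No cover costs less than 16.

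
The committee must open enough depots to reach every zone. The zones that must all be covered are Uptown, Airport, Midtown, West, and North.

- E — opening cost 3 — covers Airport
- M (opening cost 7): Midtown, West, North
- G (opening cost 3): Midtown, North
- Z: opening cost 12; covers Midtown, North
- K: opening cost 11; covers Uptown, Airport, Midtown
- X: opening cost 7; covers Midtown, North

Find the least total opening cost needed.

Choose M and K: together they cover Uptown, Airport, Midtown, West, North — every zone.
Total opening cost: 7 + 11 = 18.

18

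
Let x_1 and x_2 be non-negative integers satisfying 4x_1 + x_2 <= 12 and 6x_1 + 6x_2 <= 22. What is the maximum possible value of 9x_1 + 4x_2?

27

Relaxing integrality, the LP optimum is 28.56 at (x_1,x_2) = (2.78, 0.889), which is not an integer point.
(x_1,x_2)=(3,0): 4·3+1·0=12≤12, 6·3+6·0=18≤22, objective 27.
(x_1,x_2)=(2,1): 4·2+1·1=9≤12, 6·2+6·1=18≤22, objective 22.
(x_1,x_2)=(2,0): 4·2+1·0=8≤12, 6·2+6·0=12≤22, objective 18.
No feasible integer point exceeds 27.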